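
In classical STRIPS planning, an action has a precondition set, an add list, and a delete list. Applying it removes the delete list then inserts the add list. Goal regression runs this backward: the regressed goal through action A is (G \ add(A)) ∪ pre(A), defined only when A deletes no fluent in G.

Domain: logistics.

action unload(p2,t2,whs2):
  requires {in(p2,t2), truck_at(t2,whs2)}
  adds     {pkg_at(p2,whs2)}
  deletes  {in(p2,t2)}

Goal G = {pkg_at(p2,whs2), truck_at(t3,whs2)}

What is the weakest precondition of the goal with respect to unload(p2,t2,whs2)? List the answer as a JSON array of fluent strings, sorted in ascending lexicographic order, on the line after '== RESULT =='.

Compute (G \ add) ∪ pre:
  G ∩ del = {}  (empty — regression defined)
  G \ add = {pkg_at(p2,whs2), truck_at(t3,whs2)} \ {pkg_at(p2,whs2)} = {truck_at(t3,whs2)}
  ∪ pre   = {truck_at(t3,whs2)} ∪ {in(p2,t2), truck_at(t2,whs2)}
          = {in(p2,t2), truck_at(t2,whs2), truck_at(t3,whs2)}

== RESULT ==
["in(p2,t2)", "truck_at(t2,whs2)", "truck_at(t3,whs2)"]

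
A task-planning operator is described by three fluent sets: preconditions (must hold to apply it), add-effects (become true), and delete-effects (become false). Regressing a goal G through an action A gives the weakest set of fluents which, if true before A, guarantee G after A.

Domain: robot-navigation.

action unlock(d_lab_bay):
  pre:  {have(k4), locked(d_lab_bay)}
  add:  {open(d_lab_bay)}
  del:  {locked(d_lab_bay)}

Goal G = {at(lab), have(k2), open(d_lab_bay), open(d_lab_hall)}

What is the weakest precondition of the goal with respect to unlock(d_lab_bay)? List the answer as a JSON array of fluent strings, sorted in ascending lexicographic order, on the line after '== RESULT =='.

Compute (G \ add) ∪ pre:
  G ∩ del = {}  (empty — regression defined)
  G \ add = {at(lab), have(k2), open(d_lab_bay), open(d_lab_hall)} \ {open(d_lab_bay)} = {at(lab), have(k2), open(d_lab_hall)}
  ∪ pre   = {at(lab), have(k2), open(d_lab_hall)} ∪ {have(k4), locked(d_lab_bay)}
          = {at(lab), have(k2), have(k4), locked(d_lab_bay), open(d_lab_hall)}

== RESULT ==
["at(lab)", "have(k2)", "have(k4)", "locked(d_lab_bay)", "open(d_lab_hall)"]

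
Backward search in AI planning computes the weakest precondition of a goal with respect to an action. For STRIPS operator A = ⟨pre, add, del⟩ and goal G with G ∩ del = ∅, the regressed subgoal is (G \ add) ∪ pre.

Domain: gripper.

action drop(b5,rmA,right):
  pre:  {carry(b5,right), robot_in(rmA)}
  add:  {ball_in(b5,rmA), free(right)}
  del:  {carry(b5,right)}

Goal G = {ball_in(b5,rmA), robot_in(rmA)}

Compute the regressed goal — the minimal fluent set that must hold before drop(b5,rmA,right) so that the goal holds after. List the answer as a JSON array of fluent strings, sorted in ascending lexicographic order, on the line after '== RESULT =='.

Compute (G \ add) ∪ pre:
  G ∩ del = {}  (empty — regression defined)
  G \ add = {ball_in(b5,rmA), robot_in(rmA)} \ {ball_in(b5,rmA), free(right)} = {robot_in(rmA)}
  ∪ pre   = {robot_in(rmA)} ∪ {carry(b5,right), robot_in(rmA)}
          = {carry(b5,right), robot_in(rmA)}

== RESULT ==
["carry(b5,right)", "robot_in(rmA)"]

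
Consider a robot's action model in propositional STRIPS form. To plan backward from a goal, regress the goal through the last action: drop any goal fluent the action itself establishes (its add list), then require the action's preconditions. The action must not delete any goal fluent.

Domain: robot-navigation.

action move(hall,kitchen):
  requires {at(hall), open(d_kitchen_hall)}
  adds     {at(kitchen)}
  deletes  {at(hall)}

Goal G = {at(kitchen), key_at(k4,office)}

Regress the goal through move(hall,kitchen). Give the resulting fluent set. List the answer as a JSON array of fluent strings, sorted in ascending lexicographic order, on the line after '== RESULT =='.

Compute (G \ add) ∪ pre:
  G ∩ del = {}  (empty — regression defined)
  G \ add = {at(kitchen), key_at(k4,office)} \ {at(kitchen)} = {key_at(k4,office)}
  ∪ pre   = {key_at(k4,office)} ∪ {at(hall), open(d_kitchen_hall)}
          = {at(hall), key_at(k4,office), open(d_kitchen_hall)}

== RESULT ==
["at(hall)", "key_at(k4,office)", "open(d_kitchen_hall)"]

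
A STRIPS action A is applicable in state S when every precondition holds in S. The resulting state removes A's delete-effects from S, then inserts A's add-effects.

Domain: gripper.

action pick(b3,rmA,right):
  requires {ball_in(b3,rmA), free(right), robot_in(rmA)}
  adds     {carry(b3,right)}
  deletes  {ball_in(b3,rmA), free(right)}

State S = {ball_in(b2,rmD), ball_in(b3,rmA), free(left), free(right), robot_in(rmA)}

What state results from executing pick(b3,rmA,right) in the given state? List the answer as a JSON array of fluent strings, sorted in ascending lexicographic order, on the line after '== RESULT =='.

Progress:
  pre ⊆ S: {ball_in(b3,rmA), free(right), robot_in(rmA)} ⊆ S  — applicable
  S \ del = {ball_in(b2,rmD), free(left), robot_in(rmA)}
  ∪ add   = {ball_in(b2,rmD), carry(b3,right), free(left), robot_in(rmA)}

== RESULT ==
["ball_in(b2,rmD)", "carry(b3,right)", "free(left)", "robot_in(rmA)"]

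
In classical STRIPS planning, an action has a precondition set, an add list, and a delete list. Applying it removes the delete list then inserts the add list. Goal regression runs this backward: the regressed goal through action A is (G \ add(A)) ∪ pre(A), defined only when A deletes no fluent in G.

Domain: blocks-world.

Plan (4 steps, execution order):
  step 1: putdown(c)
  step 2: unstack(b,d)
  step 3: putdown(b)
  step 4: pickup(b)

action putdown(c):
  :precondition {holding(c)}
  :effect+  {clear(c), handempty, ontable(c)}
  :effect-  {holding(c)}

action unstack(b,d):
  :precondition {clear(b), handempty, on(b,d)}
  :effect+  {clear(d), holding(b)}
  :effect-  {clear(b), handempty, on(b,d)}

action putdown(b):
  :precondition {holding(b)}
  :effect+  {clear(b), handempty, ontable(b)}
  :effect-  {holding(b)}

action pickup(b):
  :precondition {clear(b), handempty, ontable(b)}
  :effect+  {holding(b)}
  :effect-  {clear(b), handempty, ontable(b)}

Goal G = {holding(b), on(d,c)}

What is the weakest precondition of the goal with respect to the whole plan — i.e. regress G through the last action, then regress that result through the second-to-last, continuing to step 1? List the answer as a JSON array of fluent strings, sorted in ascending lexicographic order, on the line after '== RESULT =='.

Work backward from the goal:
  through step 4 (pickup(b)): drop {holding(b)}, keep {on(d,c)}, require {clear(b), handempty, ontable(b)}
    → {clear(b), handempty, on(d,c), ontable(b)}
  through step 3 (putdown(b)): drop {clear(b), handempty, ontable(b)}, keep {on(d,c)}, require {holding(b)}
    → {holding(b), on(d,c)}
  through step 2 (unstack(b,d)): drop {holding(b)}, keep {on(d,c)}, require {clear(b), handempty, on(b,d)}
    → {clear(b), handempty, on(b,d), on(d,c)}
  through step 1 (putdown(c)): drop {handempty}, keep {clear(b), on(b,d), on(d,c)}, require {holding(c)}
    → {clear(b), holding(c), on(b,d), on(d,c)}

== RESULT ==
["clear(b)", "holding(c)", "on(b,d)", "on(d,c)"]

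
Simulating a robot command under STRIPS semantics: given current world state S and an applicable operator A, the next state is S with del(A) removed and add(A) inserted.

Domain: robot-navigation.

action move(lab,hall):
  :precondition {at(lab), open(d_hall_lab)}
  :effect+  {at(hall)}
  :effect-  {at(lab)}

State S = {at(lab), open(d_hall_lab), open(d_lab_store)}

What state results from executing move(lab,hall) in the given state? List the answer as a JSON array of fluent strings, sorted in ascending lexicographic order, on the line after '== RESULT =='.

Progress:
  pre ⊆ S: {at(lab), open(d_hall_lab)} ⊆ S  — applicable
  S \ del = {open(d_hall_lab), open(d_lab_store)}
  ∪ add   = {at(hall), open(d_hall_lab), open(d_lab_store)}

== RESULT ==
["at(hall)", "open(d_hall_lab)", "open(d_lab_store)"]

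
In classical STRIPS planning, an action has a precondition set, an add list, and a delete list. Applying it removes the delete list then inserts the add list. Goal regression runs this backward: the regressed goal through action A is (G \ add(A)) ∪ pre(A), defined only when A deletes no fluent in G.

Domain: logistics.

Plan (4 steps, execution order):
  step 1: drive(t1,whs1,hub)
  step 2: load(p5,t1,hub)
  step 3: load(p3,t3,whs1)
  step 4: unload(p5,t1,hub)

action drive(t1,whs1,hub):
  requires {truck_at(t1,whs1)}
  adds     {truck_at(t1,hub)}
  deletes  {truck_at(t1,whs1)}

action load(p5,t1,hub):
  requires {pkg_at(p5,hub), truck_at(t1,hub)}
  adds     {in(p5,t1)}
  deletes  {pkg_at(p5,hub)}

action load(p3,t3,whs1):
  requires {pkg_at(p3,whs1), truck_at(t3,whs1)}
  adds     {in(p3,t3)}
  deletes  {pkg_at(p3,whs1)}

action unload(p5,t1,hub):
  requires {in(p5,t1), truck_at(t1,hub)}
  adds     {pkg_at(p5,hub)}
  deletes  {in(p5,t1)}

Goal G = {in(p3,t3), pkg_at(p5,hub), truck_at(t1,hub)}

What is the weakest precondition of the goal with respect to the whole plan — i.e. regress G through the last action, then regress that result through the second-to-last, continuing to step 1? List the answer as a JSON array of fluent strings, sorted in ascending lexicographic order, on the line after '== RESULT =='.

Work backward from the goal:
  through step 4 (unload(p5,t1,hub)): drop {pkg_at(p5,hub)}, keep {in(p3,t3), truck_at(t1,hub)}, require {in(p5,t1), truck_at(t1,hub)}
    → {in(p3,t3), in(p5,t1), truck_at(t1,hub)}
  through step 3 (load(p3,t3,whs1)): drop {in(p3,t3)}, keep {in(p5,t1), truck_at(t1,hub)}, require {pkg_at(p3,whs1), truck_at(t3,whs1)}
    → {in(p5,t1), pkg_at(p3,whs1), truck_at(t1,hub), truck_at(t3,whs1)}
  through step 2 (load(p5,t1,hub)): drop {in(p5,t1)}, keep {pkg_at(p3,whs1), truck_at(t1,hub), truck_at(t3,whs1)}, require {pkg_at(p5,hub), truck_at(t1,hub)}
    → {pkg_at(p3,whs1), pkg_at(p5,hub), truck_at(t1,hub), truck_at(t3,whs1)}
  through step 1 (drive(t1,whs1,hub)): drop {truck_at(t1,hub)}, keep {pkg_at(p3,whs1), pkg_at(p5,hub), truck_at(t3,whs1)}, require {truck_at(t1,whs1)}
    → {pkg_at(p3,whs1), pkg_at(p5,hub), truck_at(t1,whs1), truck_at(t3,whs1)}

== RESULT ==
["pkg_at(p3,whs1)", "pkg_at(p5,hub)", "truck_at(t1,whs1)", "truck_at(t3,whs1)"]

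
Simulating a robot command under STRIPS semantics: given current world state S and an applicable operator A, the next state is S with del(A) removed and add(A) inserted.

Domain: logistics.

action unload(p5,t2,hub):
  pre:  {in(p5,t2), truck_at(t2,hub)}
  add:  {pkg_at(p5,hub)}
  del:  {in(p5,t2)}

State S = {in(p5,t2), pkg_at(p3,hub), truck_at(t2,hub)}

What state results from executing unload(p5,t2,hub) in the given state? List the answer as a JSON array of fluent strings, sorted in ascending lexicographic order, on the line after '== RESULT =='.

Compute (S \ del) ∪ add:
  pre ⊆ S: {in(p5,t2), truck_at(t2,hub)} ⊆ S  — applicable
  S \ del = {pkg_at(p3,hub), truck_at(t2,hub)}
  ∪ add   = {pkg_at(p3,hub), pkg_at(p5,hub), truck_at(t2,hub)}

== RESULT ==
["pkg_at(p3,hub)", "pkg_at(p5,hub)", "truck_at(t2,hub)"]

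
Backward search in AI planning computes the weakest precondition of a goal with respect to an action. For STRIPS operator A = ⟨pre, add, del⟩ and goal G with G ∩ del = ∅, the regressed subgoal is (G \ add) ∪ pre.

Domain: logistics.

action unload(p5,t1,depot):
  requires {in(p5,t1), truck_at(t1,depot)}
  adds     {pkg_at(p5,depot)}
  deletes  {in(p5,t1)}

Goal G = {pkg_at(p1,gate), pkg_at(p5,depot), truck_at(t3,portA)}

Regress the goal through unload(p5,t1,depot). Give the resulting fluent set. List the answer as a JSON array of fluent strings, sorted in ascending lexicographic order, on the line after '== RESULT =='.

Compute (G \ add) ∪ pre:
  G ∩ del = {}  (empty — regression defined)
  G \ add = {pkg_at(p1,gate), pkg_at(p5,depot), truck_at(t3,portA)} \ {pkg_at(p5,depot)} = {pkg_at(p1,gate), truck_at(t3,portA)}
  ∪ pre   = {pkg_at(p1,gate), truck_at(t3,portA)} ∪ {in(p5,t1), truck_at(t1,depot)}
          = {in(p5,t1), pkg_at(p1,gate), truck_at(t1,depot), truck_at(t3,portA)}

== RESULT ==
["in(p5,t1)", "pkg_at(p1,gate)", "truck_at(t1,depot)", "truck_at(t3,portA)"]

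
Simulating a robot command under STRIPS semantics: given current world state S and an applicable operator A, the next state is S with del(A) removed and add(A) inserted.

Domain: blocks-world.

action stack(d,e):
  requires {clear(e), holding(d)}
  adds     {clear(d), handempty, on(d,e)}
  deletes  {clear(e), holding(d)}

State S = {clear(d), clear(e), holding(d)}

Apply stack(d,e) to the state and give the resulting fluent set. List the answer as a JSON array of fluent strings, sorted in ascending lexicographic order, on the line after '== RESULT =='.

Progress:
  pre ⊆ S: {clear(e), holding(d)} ⊆ S  — applicable
  S \ del = {clear(d)}
  ∪ add   = {clear(d), handempty, on(d,e)}

== RESULT ==
["clear(d)", "handempty", "on(d,e)"]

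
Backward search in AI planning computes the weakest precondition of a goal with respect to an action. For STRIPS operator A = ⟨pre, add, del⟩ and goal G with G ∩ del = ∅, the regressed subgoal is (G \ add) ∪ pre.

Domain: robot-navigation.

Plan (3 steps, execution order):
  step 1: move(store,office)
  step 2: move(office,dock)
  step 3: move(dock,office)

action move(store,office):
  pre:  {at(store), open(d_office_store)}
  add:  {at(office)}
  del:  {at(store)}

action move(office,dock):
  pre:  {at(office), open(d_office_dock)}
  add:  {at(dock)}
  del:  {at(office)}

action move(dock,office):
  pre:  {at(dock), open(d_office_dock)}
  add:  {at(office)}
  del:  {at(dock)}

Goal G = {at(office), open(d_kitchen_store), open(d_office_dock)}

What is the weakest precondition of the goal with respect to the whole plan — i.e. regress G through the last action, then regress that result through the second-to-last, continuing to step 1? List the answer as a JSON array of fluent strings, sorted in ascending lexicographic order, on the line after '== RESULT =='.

Work backward from the goal:
  through step 3 (move(dock,office)): drop {at(office)}, keep {open(d_kitchen_store), open(d_office_dock)}, require {at(dock), open(d_office_dock)}
    → {at(dock), open(d_kitchen_store), open(d_office_dock)}
  through step 2 (move(office,dock)): drop {at(dock)}, keep {open(d_kitchen_store), open(d_office_dock)}, require {at(office), open(d_office_dock)}
    → {at(office), open(d_kitchen_store), open(d_office_dock)}
  through step 1 (move(store,office)): drop {at(office)}, keep {open(d_kitchen_store), open(d_office_dock)}, require {at(store), open(d_office_store)}
    → {at(store), open(d_kitchen_store), open(d_office_dock), open(d_office_store)}

== RESULT ==
["at(store)", "open(d_kitchen_store)", "open(d_office_dock)", "open(d_office_store)"]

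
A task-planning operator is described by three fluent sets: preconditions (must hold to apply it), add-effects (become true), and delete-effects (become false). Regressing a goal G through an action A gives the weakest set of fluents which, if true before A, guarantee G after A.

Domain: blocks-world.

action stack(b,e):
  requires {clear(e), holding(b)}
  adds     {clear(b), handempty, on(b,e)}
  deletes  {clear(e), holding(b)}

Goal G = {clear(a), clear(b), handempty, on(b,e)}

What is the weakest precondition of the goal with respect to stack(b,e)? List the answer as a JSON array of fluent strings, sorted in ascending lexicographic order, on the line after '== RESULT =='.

Compute (G \ add) ∪ pre:
  G ∩ del = {}  (empty — regression defined)
  G \ add = {clear(a), clear(b), handempty, on(b,e)} \ {clear(b), handempty, on(b,e)} = {clear(a)}
  ∪ pre   = {clear(a)} ∪ {clear(e), holding(b)}
          = {clear(a), clear(e), holding(b)}

== RESULT ==
["clear(a)", "clear(e)", "holding(b)"]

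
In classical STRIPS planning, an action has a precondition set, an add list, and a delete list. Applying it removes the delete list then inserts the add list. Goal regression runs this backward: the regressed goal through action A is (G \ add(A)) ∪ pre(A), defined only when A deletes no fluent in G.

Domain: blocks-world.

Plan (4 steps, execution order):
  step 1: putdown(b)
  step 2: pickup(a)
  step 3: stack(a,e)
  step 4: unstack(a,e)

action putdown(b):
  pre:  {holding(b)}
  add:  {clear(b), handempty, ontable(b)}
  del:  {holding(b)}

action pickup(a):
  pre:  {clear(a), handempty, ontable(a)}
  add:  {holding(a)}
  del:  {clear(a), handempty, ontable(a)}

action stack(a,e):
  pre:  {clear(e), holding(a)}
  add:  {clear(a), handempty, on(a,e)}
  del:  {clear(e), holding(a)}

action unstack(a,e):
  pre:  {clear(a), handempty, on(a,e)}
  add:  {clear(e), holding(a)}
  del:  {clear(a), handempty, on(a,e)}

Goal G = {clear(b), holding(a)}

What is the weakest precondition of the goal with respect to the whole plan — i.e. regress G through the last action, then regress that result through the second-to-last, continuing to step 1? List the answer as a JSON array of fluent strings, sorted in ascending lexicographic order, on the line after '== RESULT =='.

Work backward from the goal:
  through step 4 (unstack(a,e)): drop {holding(a)}, keep {clear(b)}, require {clear(a), handempty, on(a,e)}
    → {clear(a), clear(b), handempty, on(a,e)}
  through step 3 (stack(a,e)): drop {clear(a), handempty, on(a,e)}, keep {clear(b)}, require {clear(e), holding(a)}
    → {clear(b), clear(e), holding(a)}
  through step 2 (pickup(a)): drop {holding(a)}, keep {clear(b), clear(e)}, require {clear(a), handempty, ontable(a)}
    → {clear(a), clear(b), clear(e), handempty, ontable(a)}
  through step 1 (putdown(b)): drop {clear(b), handempty}, keep {clear(a), clear(e), ontable(a)}, require {holding(b)}
    → {clear(a), clear(e), holding(b), ontable(a)}

== RESULT ==
["clear(a)", "clear(e)", "holding(b)", "ontable(a)"]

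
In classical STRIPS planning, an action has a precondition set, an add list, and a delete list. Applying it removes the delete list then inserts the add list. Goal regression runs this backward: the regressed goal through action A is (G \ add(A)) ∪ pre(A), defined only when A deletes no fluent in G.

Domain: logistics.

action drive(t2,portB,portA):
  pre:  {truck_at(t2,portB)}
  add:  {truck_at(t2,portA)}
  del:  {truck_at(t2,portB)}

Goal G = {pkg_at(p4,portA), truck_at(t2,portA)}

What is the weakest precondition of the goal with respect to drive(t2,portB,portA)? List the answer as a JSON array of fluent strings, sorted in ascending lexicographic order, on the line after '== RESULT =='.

Compute (G \ add) ∪ pre:
  G ∩ del = {}  (empty — regression defined)
  G \ add = {pkg_at(p4,portA), truck_at(t2,portA)} \ {truck_at(t2,portA)} = {pkg_at(p4,portA)}
  ∪ pre   = {pkg_at(p4,portA)} ∪ {truck_at(t2,portB)}
          = {pkg_at(p4,portA), truck_at(t2,portB)}

== RESULT ==
["pkg_at(p4,portA)", "truck_at(t2,portB)"]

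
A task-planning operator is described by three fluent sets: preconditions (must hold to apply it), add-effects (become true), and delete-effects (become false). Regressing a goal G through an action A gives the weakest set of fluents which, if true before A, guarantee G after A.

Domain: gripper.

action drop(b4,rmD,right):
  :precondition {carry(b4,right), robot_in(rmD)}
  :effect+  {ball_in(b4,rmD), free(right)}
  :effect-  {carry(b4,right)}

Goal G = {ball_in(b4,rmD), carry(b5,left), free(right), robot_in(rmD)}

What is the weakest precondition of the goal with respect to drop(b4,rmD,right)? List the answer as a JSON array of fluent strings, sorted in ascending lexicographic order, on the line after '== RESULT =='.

Regress:
  G ∩ del = {}  (empty — regression defined)
  G \ add = {ball_in(b4,rmD), carry(b5,left), free(right), robot_in(rmD)} \ {ball_in(b4,rmD), free(right)} = {carry(b5,left), robot_in(rmD)}
  ∪ pre   = {carry(b5,left), robot_in(rmD)} ∪ {carry(b4,right), robot_in(rmD)}
          = {carry(b4,right), carry(b5,left), robot_in(rmD)}

== RESULT ==
["carry(b4,right)", "carry(b5,left)", "robot_in(rmD)"]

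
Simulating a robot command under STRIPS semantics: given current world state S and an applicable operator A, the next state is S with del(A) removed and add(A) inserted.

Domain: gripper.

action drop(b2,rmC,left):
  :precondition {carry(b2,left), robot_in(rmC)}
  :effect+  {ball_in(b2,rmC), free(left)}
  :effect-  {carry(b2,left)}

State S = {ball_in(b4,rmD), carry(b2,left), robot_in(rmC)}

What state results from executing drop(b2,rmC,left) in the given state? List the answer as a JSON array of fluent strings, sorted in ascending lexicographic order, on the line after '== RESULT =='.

Compute (S \ del) ∪ add:
  pre ⊆ S: {carry(b2,left), robot_in(rmC)} ⊆ S  — applicable
  S \ del = {ball_in(b4,rmD), robot_in(rmC)}
  ∪ add   = {ball_in(b2,rmC), ball_in(b4,rmD), free(left), robot_in(rmC)}

== RESULT ==
["ball_in(b2,rmC)", "ball_in(b4,rmD)", "free(left)", "robot_in(rmC)"]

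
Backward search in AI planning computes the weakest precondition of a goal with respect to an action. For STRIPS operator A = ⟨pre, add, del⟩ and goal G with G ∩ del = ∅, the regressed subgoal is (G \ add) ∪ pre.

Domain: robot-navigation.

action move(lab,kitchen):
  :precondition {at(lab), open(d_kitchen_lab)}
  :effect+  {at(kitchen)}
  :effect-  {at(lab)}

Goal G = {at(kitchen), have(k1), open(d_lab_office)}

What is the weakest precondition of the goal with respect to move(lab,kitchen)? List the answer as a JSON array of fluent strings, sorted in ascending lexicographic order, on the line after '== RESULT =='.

Regress:
  G ∩ del = {}  (empty — regression defined)
  G \ add = {at(kitchen), have(k1), open(d_lab_office)} \ {at(kitchen)} = {have(k1), open(d_lab_office)}
  ∪ pre   = {have(k1), open(d_lab_office)} ∪ {at(lab), open(d_kitchen_lab)}
          = {at(lab), have(k1), open(d_kitchen_lab), open(d_lab_office)}

== RESULT ==
["at(lab)", "have(k1)", "open(d_kitchen_lab)", "open(d_lab_office)"]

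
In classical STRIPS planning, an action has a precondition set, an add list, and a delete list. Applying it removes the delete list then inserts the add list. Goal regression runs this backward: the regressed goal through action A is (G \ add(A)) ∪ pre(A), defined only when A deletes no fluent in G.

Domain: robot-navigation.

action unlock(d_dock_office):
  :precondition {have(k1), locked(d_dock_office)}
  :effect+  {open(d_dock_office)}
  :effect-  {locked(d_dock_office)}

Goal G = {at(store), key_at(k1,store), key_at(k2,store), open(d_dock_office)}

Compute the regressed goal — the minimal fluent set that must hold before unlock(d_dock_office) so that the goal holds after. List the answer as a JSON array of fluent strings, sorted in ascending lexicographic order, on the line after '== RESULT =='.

Regress:
  G ∩ del = {}  (empty — regression defined)
  G \ add = {at(store), key_at(k1,store), key_at(k2,store), open(d_dock_office)} \ {open(d_dock_office)} = {at(store), key_at(k1,store), key_at(k2,store)}
  ∪ pre   = {at(store), key_at(k1,store), key_at(k2,store)} ∪ {have(k1), locked(d_dock_office)}
          = {at(store), have(k1), key_at(k1,store), key_at(k2,store), locked(d_dock_office)}

== RESULT ==
["at(store)", "have(k1)", "key_at(k1,store)", "key_at(k2,store)", "locked(d_dock_office)"]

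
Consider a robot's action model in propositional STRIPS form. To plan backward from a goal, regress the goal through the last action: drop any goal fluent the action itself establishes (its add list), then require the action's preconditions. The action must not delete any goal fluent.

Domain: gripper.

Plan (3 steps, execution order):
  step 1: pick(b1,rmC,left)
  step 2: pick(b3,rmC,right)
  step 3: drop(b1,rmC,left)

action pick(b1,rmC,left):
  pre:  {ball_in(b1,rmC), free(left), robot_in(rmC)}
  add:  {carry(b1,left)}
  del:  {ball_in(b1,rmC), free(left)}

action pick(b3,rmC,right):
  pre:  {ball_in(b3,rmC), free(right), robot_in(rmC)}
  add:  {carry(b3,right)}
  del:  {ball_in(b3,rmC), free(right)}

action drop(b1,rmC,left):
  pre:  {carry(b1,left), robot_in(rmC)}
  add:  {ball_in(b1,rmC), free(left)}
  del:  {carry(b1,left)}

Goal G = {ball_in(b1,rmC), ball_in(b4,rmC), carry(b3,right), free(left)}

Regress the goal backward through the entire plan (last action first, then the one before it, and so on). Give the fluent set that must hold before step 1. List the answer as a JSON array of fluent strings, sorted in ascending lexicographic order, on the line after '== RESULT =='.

Work backward from the goal:
  through step 3 (drop(b1,rmC,left)): drop {ball_in(b1,rmC), free(left)}, keep {ball_in(b4,rmC), carry(b3,right)}, require {carry(b1,left), robot_in(rmC)}
    → {ball_in(b4,rmC), carry(b1,left), carry(b3,right), robot_in(rmC)}
  through step 2 (pick(b3,rmC,right)): drop {carry(b3,right)}, keep {ball_in(b4,rmC), carry(b1,left), robot_in(rmC)}, require {ball_in(b3,rmC), free(right), robot_in(rmC)}
    → {ball_in(b3,rmC), ball_in(b4,rmC), carry(b1,left), free(right), robot_in(rmC)}
  through step 1 (pick(b1,rmC,left)): drop {carry(b1,left)}, keep {ball_in(b3,rmC), ball_in(b4,rmC), free(right), robot_in(rmC)}, require {ball_in(b1,rmC), free(left), robot_in(rmC)}
    → {ball_in(b1,rmC), ball_in(b3,rmC), ball_in(b4,rmC), free(left), free(right), robot_in(rmC)}

== RESULT ==
["ball_in(b1,rmC)", "ball_in(b3,rmC)", "ball_in(b4,rmC)", "free(left)", "free(right)", "robot_in(rmC)"]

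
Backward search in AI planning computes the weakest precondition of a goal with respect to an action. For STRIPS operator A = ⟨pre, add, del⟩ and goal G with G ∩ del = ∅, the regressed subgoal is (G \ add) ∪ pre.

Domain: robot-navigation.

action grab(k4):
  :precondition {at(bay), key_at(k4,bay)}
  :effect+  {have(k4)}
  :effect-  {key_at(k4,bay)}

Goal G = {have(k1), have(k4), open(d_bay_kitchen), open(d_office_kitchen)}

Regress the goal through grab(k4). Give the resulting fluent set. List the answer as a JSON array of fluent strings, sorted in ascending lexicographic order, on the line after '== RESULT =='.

Compute (G \ add) ∪ pre:
  G ∩ del = {}  (empty — regression defined)
  G \ add = {have(k1), have(k4), open(d_bay_kitchen), open(d_office_kitchen)} \ {have(k4)} = {have(k1), open(d_bay_kitchen), open(d_office_kitchen)}
  ∪ pre   = {have(k1), open(d_bay_kitchen), open(d_office_kitchen)} ∪ {at(bay), key_at(k4,bay)}
          = {at(bay), have(k1), key_at(k4,bay), open(d_bay_kitchen), open(d_office_kitchen)}

== RESULT ==
["at(bay)", "have(k1)", "key_at(k4,bay)", "open(d_bay_kitchen)", "open(d_office_kitchen)"]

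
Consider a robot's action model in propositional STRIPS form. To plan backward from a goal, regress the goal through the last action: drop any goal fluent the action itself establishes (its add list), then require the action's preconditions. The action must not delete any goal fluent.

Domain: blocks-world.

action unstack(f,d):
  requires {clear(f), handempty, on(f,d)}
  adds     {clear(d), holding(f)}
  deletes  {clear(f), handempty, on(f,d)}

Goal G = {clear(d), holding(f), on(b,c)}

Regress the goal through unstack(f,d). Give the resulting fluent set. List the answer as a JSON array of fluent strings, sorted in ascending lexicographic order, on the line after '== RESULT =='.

Compute (G \ add) ∪ pre:
  G ∩ del = {}  (empty — regression defined)
  G \ add = {clear(d), holding(f), on(b,c)} \ {clear(d), holding(f)} = {on(b,c)}
  ∪ pre   = {on(b,c)} ∪ {clear(f), handempty, on(f,d)}
          = {clear(f), handempty, on(b,c), on(f,d)}

== RESULT ==
["clear(f)", "handempty", "on(b,c)", "on(f,d)"]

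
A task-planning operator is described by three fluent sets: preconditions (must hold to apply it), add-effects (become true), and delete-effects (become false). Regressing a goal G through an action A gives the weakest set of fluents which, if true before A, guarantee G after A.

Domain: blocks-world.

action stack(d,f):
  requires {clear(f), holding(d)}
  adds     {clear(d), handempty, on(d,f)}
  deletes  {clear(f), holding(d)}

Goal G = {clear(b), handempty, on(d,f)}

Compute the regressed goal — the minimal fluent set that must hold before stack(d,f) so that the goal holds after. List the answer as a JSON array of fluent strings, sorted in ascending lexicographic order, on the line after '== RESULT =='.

Regress:
  G ∩ del = {}  (empty — regression defined)
  G \ add = {clear(b), handempty, on(d,f)} \ {clear(d), handempty, on(d,f)} = {clear(b)}
  ∪ pre   = {clear(b)} ∪ {clear(f), holding(d)}
          = {clear(b), clear(f), holding(d)}

== RESULT ==
["clear(b)", "clear(f)", "holding(d)"]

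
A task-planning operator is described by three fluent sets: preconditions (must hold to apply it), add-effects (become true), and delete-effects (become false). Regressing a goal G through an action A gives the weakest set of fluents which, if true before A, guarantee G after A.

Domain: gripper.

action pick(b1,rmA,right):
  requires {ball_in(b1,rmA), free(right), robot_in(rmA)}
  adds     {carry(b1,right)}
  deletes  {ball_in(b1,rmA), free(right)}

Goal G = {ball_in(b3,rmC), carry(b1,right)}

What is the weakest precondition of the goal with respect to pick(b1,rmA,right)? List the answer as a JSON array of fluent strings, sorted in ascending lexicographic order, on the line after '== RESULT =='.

Compute (G \ add) ∪ pre:
  G ∩ del = {}  (empty — regression defined)
  G \ add = {ball_in(b3,rmC), carry(b1,right)} \ {carry(b1,right)} = {ball_in(b3,rmC)}
  ∪ pre   = {ball_in(b3,rmC)} ∪ {ball_in(b1,rmA), free(right), robot_in(rmA)}
          = {ball_in(b1,rmA), ball_in(b3,rmC), free(right), robot_in(rmA)}

== RESULT ==
["ball_in(b1,rmA)", "ball_in(b3,rmC)", "free(right)", "robot_in(rmA)"]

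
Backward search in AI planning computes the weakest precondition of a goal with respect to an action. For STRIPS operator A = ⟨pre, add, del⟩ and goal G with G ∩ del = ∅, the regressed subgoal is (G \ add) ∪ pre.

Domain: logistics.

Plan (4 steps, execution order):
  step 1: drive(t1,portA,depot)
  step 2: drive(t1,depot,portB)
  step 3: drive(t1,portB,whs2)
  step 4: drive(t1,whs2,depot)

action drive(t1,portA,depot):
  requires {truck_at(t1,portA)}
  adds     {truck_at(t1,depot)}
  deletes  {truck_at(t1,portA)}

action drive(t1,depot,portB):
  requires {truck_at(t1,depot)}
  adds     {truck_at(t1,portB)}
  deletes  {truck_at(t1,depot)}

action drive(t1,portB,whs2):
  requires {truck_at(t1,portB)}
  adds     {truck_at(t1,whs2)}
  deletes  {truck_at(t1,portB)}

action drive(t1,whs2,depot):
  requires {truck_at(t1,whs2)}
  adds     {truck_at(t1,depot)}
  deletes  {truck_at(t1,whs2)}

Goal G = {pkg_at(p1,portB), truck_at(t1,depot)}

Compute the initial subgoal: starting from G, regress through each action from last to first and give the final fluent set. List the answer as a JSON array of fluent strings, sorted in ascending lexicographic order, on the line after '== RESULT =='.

Regress step by step:
  through step 4 (drive(t1,whs2,depot)): drop {truck_at(t1,depot)}, keep {pkg_at(p1,portB)}, require {truck_at(t1,whs2)}
    → {pkg_at(p1,portB), truck_at(t1,whs2)}
  through step 3 (drive(t1,portB,whs2)): drop {truck_at(t1,whs2)}, keep {pkg_at(p1,portB)}, require {truck_at(t1,portB)}
    → {pkg_at(p1,portB), truck_at(t1,portB)}
  through step 2 (drive(t1,depot,portB)): drop {truck_at(t1,portB)}, keep {pkg_at(p1,portB)}, require {truck_at(t1,depot)}
    → {pkg_at(p1,portB), truck_at(t1,depot)}
  through step 1 (drive(t1,portA,depot)): drop {truck_at(t1,depot)}, keep {pkg_at(p1,portB)}, require {truck_at(t1,portA)}
    → {pkg_at(p1,portB), truck_at(t1,portA)}

== RESULT ==
["pkg_at(p1,portB)", "truck_at(t1,portA)"]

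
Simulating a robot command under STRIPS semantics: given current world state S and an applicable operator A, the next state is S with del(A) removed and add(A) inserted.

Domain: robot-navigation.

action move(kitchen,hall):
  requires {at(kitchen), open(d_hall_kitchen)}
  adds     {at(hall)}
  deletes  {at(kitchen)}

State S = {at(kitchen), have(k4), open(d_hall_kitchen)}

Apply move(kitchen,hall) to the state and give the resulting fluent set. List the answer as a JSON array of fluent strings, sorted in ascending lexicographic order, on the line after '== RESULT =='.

Progress:
  pre ⊆ S: {at(kitchen), open(d_hall_kitchen)} ⊆ S  — applicable
  S \ del = {have(k4), open(d_hall_kitchen)}
  ∪ add   = {at(hall), have(k4), open(d_hall_kitchen)}

== RESULT ==
["at(hall)", "have(k4)", "open(d_hall_kitchen)"]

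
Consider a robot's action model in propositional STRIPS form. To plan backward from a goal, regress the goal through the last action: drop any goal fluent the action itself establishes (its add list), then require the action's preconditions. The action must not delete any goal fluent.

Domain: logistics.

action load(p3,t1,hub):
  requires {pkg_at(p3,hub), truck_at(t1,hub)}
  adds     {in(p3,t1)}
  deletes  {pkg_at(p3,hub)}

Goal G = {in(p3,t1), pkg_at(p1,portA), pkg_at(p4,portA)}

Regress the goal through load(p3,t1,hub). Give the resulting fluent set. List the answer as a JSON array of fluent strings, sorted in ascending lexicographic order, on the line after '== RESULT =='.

Regress:
  G ∩ del = {}  (empty — regression defined)
  G \ add = {in(p3,t1), pkg_at(p1,portA), pkg_at(p4,portA)} \ {in(p3,t1)} = {pkg_at(p1,portA), pkg_at(p4,portA)}
  ∪ pre   = {pkg_at(p1,portA), pkg_at(p4,portA)} ∪ {pkg_at(p3,hub), truck_at(t1,hub)}
          = {pkg_at(p1,portA), pkg_at(p3,hub), pkg_at(p4,portA), truck_at(t1,hub)}

== RESULT ==
["pkg_at(p1,portA)", "pkg_at(p3,hub)", "pkg_at(p4,portA)", "truck_at(t1,hub)"]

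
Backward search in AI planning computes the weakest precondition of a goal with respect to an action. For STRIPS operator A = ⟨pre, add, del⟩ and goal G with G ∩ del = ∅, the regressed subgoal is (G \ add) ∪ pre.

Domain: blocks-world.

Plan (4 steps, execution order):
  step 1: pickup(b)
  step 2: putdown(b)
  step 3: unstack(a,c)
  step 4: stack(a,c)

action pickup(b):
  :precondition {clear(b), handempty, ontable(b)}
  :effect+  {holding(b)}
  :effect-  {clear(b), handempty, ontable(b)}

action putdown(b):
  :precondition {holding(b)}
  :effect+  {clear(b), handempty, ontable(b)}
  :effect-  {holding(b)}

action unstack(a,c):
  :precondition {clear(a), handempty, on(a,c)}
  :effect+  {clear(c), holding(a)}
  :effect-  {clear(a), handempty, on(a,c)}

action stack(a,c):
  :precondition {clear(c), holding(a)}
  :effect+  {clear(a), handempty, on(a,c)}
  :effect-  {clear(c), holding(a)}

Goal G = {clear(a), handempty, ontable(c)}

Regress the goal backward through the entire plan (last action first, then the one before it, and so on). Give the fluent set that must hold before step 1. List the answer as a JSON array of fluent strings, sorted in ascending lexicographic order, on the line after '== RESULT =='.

Regress step by step:
  through step 4 (stack(a,c)): drop {clear(a), handempty}, keep {ontable(c)}, require {clear(c), holding(a)}
    → {clear(c), holding(a), ontable(c)}
  through step 3 (unstack(a,c)): drop {clear(c), holding(a)}, keep {ontable(c)}, require {clear(a), handempty, on(a,c)}
    → {clear(a), handempty, on(a,c), ontable(c)}
  through step 2 (putdown(b)): drop {handempty}, keep {clear(a), on(a,c), ontable(c)}, require {holding(b)}
    → {clear(a), holding(b), on(a,c), ontable(c)}
  through step 1 (pickup(b)): drop {holding(b)}, keep {clear(a), on(a,c), ontable(c)}, require {clear(b), handempty, ontable(b)}
    → {clear(a), clear(b), handempty, on(a,c), ontable(b), ontable(c)}

== RESULT ==
["clear(a)", "clear(b)", "handempty", "on(a,c)", "ontable(b)", "ontable(c)"]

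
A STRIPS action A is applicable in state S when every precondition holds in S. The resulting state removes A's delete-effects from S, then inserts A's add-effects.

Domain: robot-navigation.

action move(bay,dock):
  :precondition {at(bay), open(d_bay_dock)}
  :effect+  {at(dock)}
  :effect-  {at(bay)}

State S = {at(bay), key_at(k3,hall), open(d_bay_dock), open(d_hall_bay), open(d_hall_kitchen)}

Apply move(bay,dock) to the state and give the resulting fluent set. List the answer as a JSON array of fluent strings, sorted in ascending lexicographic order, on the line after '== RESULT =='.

Progress:
  pre ⊆ S: {at(bay), open(d_bay_dock)} ⊆ S  — applicable
  S \ del = {key_at(k3,hall), open(d_bay_dock), open(d_hall_bay), open(d_hall_kitchen)}
  ∪ add   = {at(dock), key_at(k3,hall), open(d_bay_dock), open(d_hall_bay), open(d_hall_kitchen)}

== RESULT ==
["at(dock)", "key_at(k3,hall)", "open(d_bay_dock)", "open(d_hall_bay)", "open(d_hall_kitchen)"]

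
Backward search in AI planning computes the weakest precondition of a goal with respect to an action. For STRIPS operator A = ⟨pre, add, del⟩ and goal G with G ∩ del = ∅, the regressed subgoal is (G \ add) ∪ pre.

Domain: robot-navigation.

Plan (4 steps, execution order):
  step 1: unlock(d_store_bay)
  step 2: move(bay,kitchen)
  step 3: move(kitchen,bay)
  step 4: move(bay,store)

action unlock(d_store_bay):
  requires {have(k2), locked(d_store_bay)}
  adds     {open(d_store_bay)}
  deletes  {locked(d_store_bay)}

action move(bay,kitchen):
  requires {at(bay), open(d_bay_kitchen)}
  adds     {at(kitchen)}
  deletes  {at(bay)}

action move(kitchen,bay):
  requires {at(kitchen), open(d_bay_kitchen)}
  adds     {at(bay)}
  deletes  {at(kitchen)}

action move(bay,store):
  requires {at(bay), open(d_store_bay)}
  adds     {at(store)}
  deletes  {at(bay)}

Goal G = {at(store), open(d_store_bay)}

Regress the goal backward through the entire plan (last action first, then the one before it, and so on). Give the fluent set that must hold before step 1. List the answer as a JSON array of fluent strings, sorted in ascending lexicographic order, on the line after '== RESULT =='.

Work backward from the goal:
  through step 4 (move(bay,store)): drop {at(store)}, keep {open(d_store_bay)}, require {at(bay), open(d_store_bay)}
    → {at(bay), open(d_store_bay)}
  through step 3 (move(kitchen,bay)): drop {at(bay)}, keep {open(d_store_bay)}, require {at(kitchen), open(d_bay_kitchen)}
    → {at(kitchen), open(d_bay_kitchen), open(d_store_bay)}
  through step 2 (move(bay,kitchen)): drop {at(kitchen)}, keep {open(d_bay_kitchen), open(d_store_bay)}, require {at(bay), open(d_bay_kitchen)}
    → {at(bay), open(d_bay_kitchen), open(d_store_bay)}
  through step 1 (unlock(d_store_bay)): drop {open(d_store_bay)}, keep {at(bay), open(d_bay_kitchen)}, require {have(k2), locked(d_store_bay)}
    → {at(bay), have(k2), locked(d_store_bay), open(d_bay_kitchen)}

== RESULT ==
["at(bay)", "have(k2)", "locked(d_store_bay)", "open(d_bay_kitchen)"]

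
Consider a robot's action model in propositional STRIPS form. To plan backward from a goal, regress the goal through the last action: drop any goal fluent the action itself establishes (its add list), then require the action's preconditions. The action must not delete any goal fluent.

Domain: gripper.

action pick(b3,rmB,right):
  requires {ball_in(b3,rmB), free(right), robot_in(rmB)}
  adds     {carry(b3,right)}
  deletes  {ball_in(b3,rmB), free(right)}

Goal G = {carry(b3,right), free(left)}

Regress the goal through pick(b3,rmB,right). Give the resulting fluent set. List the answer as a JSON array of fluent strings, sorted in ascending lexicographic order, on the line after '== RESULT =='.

Regress:
  G ∩ del = {}  (empty — regression defined)
  G \ add = {carry(b3,right), free(left)} \ {carry(b3,right)} = {free(left)}
  ∪ pre   = {free(left)} ∪ {ball_in(b3,rmB), free(right), robot_in(rmB)}
          = {ball_in(b3,rmB), free(left), free(right), robot_in(rmB)}

== RESULT ==
["ball_in(b3,rmB)", "free(left)", "free(right)", "robot_in(rmB)"]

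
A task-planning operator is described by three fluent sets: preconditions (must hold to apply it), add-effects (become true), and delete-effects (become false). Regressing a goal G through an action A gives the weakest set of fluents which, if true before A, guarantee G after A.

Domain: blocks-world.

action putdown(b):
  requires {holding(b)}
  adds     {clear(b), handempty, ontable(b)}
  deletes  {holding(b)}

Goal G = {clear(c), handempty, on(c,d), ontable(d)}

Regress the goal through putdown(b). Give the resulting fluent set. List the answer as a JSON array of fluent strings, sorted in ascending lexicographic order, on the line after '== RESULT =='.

Regress:
  G ∩ del = {}  (empty — regression defined)
  G \ add = {clear(c), handempty, on(c,d), ontable(d)} \ {clear(b), handempty, ontable(b)} = {clear(c), on(c,d), ontable(d)}
  ∪ pre   = {clear(c), on(c,d), ontable(d)} ∪ {holding(b)}
          = {clear(c), holding(b), on(c,d), ontable(d)}

== RESULT ==
["clear(c)", "holding(b)", "on(c,d)", "ontable(d)"]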